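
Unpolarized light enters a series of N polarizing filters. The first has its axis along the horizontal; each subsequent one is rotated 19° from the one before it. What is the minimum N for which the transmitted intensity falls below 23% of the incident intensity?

First polarizer halves the unpolarized light: factor 1/2.
Each further stage multiplies by cos²(19°) = 0.894.
After N polarizers: T = 0.5·0.894^(N−1). Require T < 0.23 ⇒ N−1 > ln(0.23/0.5)/ln(0.894) = 6.93, so N−1 ≥ 7 and N = 8.
Check: N=8 gives T = 0.2282 < 0.23; N=7 gives T = 0.2553.

N = 8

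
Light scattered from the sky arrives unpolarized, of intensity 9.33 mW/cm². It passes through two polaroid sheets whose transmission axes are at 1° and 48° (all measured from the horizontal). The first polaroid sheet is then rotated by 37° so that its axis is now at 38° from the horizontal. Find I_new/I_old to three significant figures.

Before rotation:
Unpolarized light through the first polarizer → I₁ = ½ I₀, now polarized at 1°.
I₂ = I₁ cos²(48° − 1°) = 0.5 I₀ · cos²(47°) = 0.2326 I₀.
After rotation:
Unpolarized light through the first polarizer → I₁ = ½ I₀, now polarized at 38°.
I₂ = I₁ cos²(48° − 38°) = 0.5 I₀ · cos²(10°) = 0.4849 I₀.
Ratio = 0.4849 / 0.2326 = 2.085.

I_new/I_old ≈ 2.09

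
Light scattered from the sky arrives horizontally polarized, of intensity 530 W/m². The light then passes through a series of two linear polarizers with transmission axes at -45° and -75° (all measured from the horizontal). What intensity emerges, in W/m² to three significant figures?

I₁ = 530 W/m² · cos²(45°) = 265 W/m².
I₂ = I₁ · cos²(30°) = 265 · 0.75 = 198.8 W/m².

I ≈ 199 W/m²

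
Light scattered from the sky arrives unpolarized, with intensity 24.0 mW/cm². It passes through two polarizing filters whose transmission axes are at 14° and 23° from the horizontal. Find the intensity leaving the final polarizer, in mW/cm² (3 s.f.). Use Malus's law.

I ≈ 11.7 mW/cm²

Unpolarized light through the first polarizer → I₁ = 24.0 mW/cm²/2 = 12 mW/cm², polarized at 14°.
I₂ = I₁ · cos²(9°) = 12 · 0.9755 = 11.71 mW/cm².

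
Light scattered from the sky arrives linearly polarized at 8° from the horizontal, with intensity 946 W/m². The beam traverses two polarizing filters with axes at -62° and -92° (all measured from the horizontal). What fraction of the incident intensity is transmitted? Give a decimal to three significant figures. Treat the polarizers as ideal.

I/I₀ ≈ 0.0877

I₁ = 946 W/m² · cos²(70°) = 110.7 W/m².
I₂ = I₁ · cos²(30°) = 110.7 · 0.75 = 83 W/m².
Transmitted fraction = 0.08773.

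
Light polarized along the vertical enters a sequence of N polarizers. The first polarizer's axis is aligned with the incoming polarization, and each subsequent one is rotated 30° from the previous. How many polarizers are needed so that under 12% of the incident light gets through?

First polarizer is aligned with the polarization: full transmission.
Each further stage multiplies by cos²(30°) = 0.75.
After N polarizers: T = 0.75^(N−1). Require T < 0.12 ⇒ N−1 > ln(0.12)/ln(0.75) = 7.37, so N−1 ≥ 8 and N = 9.
Check: N=9 gives T = 0.1001 < 0.12; N=8 gives T = 0.1335.

N = 9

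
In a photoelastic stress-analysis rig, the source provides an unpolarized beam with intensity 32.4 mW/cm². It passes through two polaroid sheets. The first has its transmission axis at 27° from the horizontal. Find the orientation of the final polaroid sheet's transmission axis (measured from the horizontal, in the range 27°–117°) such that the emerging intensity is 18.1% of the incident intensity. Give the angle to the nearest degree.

Unpolarized light through the first polarizer → I₁ = ½ I₀, now polarized at 27°.
Need I₂/I₀ = 0.181, so cos²(θ − 27°) = 0.181 / 0.5 = 0.362.
θ − 27° = arccos(√0.362) = 53.0°, giving θ ≈ 27 + 53.0 = 80.0°.

θ ≈ 80°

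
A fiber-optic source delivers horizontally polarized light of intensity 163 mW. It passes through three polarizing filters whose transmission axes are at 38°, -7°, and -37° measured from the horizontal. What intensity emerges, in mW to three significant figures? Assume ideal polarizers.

By Malus's law, I₁ = 163 mW · cos²(38°) = 101.2 mW.
I₂ = I₁ · cos²(45°) = 101.2 · 0.5 = 50.61 mW.
I₃ = I₂ · cos²(30°) = 50.61 · 0.75 = 37.96 mW.

I ≈ 38.0 mW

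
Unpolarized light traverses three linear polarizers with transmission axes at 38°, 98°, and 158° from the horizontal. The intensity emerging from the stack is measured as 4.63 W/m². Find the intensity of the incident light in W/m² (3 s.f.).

Unpolarized light through the first polarizer → I₁ = ½ I₀, now polarized at 38°.
I₂ = I₁ cos²(98° − 38°) = 0.5 I₀ · cos²(60°) = 0.125 I₀.
I₃ = I₂ cos²(158° − 98°) = 0.125 I₀ · cos²(60°) = 0.03125 I₀.
So 4.63 W/m² = 0.03125 I₀, giving I₀ = 4.63/0.03125 = 148.2 W/m².

I₀ ≈ 148 W/m²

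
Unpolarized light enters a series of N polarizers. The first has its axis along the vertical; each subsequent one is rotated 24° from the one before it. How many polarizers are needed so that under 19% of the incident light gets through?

First polarizer halves the unpolarized light: factor 1/2.
Each further stage multiplies by cos²(24°) = 0.8346.
After N polarizers: T = 0.5·0.8346^(N−1). Require T < 0.19 ⇒ N−1 > ln(0.19/0.5)/ln(0.8346) = 5.35, so N−1 ≥ 6 and N = 7.
Check: N=7 gives T = 0.1689 < 0.19; N=6 gives T = 0.2024.

N = 7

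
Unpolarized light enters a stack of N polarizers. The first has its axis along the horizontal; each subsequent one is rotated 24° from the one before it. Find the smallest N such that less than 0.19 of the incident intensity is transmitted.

First polarizer halves the unpolarized light: factor 1/2.
Each further stage multiplies by cos²(24°) = 0.8346.
After N polarizers: T = 0.5·0.8346^(N−1). Require T < 0.19 ⇒ N−1 > ln(0.19/0.5)/ln(0.8346) = 5.35, so N−1 ≥ 6 and N = 7.
Check: N=7 gives T = 0.1689 < 0.19; N=6 gives T = 0.2024.

N = 7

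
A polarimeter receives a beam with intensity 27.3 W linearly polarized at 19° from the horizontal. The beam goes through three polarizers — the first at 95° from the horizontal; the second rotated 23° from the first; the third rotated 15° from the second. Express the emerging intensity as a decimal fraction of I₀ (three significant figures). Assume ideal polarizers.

By Malus's law, I₁ = 27.3 W · cos²(76°) = 1.598 W.
I₂ = I₁ · cos²(23°) = 1.598 · 0.8473 = 1.354 W.
I₃ = I₂ · cos²(15°) = 1.354 · 0.933 = 1.263 W.
Transmitted fraction = 0.04627.

I/I₀ ≈ 0.0463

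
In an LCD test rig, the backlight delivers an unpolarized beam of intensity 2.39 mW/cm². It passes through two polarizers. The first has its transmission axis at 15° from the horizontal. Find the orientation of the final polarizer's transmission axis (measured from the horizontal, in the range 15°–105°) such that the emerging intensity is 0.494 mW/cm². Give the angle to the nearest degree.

Unpolarized light through the first polarizer → I₁ = ½ I₀, now polarized at 15°.
Target fraction: 0.494 / 2.39 mW/cm² = 0.2067 of I₀.
Need I₂/I₀ = 0.2067, so cos²(θ − 15°) = 0.2067 / 0.5 = 0.4134.
θ − 15° = arccos(√0.4134) = 50.0°, giving θ ≈ 15 + 50.0 = 65.0°.

θ ≈ 65°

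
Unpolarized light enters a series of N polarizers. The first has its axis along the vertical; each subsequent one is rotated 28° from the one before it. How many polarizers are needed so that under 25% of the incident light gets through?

N = 4

First polarizer halves the unpolarized light: factor 1/2.
Each further stage multiplies by cos²(28°) = 0.7796.
After N polarizers: T = 0.5·0.7796^(N−1). Require T < 0.25 ⇒ N−1 > ln(0.25/0.5)/ln(0.7796) = 2.78, so N−1 ≥ 3 and N = 4.
Check: N=4 gives T = 0.2369 < 0.25; N=3 gives T = 0.3039.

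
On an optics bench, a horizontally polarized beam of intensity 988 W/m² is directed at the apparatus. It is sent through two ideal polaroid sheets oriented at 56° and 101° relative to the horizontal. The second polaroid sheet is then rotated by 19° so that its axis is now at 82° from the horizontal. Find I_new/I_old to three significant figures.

Before rotation:
By Malus's law, I₁ = I₀ cos²(56° − 0°) = I₀ cos²(56°) = 0.3127 I₀.
I₂ = I₁ cos²(101° − 56°) = 0.3127 I₀ · cos²(45°) = 0.1563 I₀.
After rotation:
I₁ = I₀ cos²(56° − 0°) = I₀ cos²(56°) = 0.3127 I₀.
I₂ = I₁ cos²(82° − 56°) = 0.3127 I₀ · cos²(26°) = 0.2526 I₀.
Ratio = 0.2526 / 0.1563 = 1.616.

I_new/I_old ≈ 1.62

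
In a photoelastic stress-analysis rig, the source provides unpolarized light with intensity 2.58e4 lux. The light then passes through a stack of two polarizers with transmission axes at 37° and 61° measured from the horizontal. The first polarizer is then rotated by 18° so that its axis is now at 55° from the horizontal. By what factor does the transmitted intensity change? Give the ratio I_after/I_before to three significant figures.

I_new/I_old ≈ 1.19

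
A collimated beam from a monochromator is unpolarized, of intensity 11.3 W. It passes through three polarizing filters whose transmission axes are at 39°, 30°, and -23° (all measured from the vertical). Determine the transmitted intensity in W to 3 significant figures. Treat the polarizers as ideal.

I ≈ 2.00 W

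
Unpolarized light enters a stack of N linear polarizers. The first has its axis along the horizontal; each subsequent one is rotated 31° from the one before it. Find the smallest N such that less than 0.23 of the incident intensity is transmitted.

N = 4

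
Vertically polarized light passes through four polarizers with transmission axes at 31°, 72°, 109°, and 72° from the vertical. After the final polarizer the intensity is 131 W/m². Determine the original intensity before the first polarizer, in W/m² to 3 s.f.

I₁ = I₀ cos²(31° − 0°) = I₀ cos²(31°) = 0.7347 I₀.
I₂ = I₁ cos²(72° − 31°) = 0.7347 I₀ · cos²(41°) = 0.4185 I₀.
I₃ = I₂ cos²(109° − 72°) = 0.4185 I₀ · cos²(37°) = 0.2669 I₀.
I₄ = I₃ cos²(72° − 109°) = 0.2669 I₀ · cos²(37°) = 0.1702 I₀.
So 131 W/m² = 0.1702 I₀, giving I₀ = 131/0.1702 = 769.5 W/m².

I₀ ≈ 769 W/m²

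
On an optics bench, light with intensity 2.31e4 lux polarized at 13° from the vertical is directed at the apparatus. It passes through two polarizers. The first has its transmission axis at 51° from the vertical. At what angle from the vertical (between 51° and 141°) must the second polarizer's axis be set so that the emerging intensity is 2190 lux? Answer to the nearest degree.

θ ≈ 118°

By Malus's law, I₁ = I₀ cos²(51° − 13°) = I₀ cos²(38°) = 0.621 I₀.
Target fraction: 2190 / 2.31e4 lux = 0.09481 of I₀.
Need I₂/I₀ = 0.09481, so cos²(θ − 51°) = 0.09481 / 0.621 = 0.1527.
θ − 51° = arccos(√0.1527) = 67.0°, giving θ ≈ 51 + 67.0 = 118.0°.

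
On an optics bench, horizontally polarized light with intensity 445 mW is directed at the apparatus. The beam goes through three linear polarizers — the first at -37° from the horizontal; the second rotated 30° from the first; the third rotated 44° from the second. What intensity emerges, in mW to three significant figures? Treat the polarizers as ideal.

I ≈ 110 mW

I₁ = 445 mW · cos²(37°) = 283.8 mW.
I₂ = I₁ · cos²(30°) = 283.8 · 0.75 = 212.9 mW.
I₃ = I₂ · cos²(44°) = 212.9 · 0.5174 = 110.2 mW.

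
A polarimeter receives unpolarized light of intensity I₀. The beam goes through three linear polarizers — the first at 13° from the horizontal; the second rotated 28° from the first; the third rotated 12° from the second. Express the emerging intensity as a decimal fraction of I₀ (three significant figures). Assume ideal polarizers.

Unpolarized light through the first polarizer → I₁ = ½ I₀, now polarized at 13°.
I₂ = I₁ cos²(28°) = 0.5 · 0.7796 I₀ = 0.3898 I₀.
I₃ = I₂ cos²(12°) = 0.3898 · 0.9568 I₀ = 0.3729 I₀.
Transmitted fraction = 0.3729.

≈ 0.373 I₀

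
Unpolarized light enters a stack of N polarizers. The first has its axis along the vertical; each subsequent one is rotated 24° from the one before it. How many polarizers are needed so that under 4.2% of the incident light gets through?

N = 15

First polarizer halves the unpolarized light: factor 1/2.
Each further stage multiplies by cos²(24°) = 0.8346.
After N polarizers: T = 0.5·0.8346^(N−1). Require T < 0.042 ⇒ N−1 > ln(0.042/0.5)/ln(0.8346) = 13.70, so N−1 ≥ 14 and N = 15.
Check: N=15 gives T = 0.03976 < 0.042; N=14 gives T = 0.04764.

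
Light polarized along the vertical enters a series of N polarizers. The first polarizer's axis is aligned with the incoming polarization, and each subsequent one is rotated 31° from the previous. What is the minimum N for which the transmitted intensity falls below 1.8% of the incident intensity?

N = 15

First polarizer is aligned with the polarization: full transmission.
Each further stage multiplies by cos²(31°) = 0.7347.
After N polarizers: T = 0.7347^(N−1). Require T < 0.018 ⇒ N−1 > ln(0.018)/ln(0.7347) = 13.03, so N−1 ≥ 14 and N = 15.
Check: N=15 gives T = 0.01336 < 0.018; N=14 gives T = 0.01818.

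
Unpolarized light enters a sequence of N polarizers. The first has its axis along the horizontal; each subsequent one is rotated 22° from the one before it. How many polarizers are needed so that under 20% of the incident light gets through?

First polarizer halves the unpolarized light: factor 1/2.
Each further stage multiplies by cos²(22°) = 0.8597.
After N polarizers: T = 0.5·0.8597^(N−1). Require T < 0.20 ⇒ N−1 > ln(0.20/0.5)/ln(0.8597) = 6.06, so N−1 ≥ 7 and N = 8.
Check: N=8 gives T = 0.1735 < 0.20; N=7 gives T = 0.2018.

N = 8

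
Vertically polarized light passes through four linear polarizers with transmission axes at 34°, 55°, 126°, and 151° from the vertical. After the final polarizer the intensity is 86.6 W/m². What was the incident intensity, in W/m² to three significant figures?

I₁ = I₀ cos²(34° − 0°) = I₀ cos²(34°) = 0.6873 I₀.
I₂ = I₁ cos²(55° − 34°) = 0.6873 I₀ · cos²(21°) = 0.599 I₀.
I₃ = I₂ cos²(126° − 55°) = 0.599 I₀ · cos²(71°) = 0.06349 I₀.
I₄ = I₃ cos²(151° − 126°) = 0.06349 I₀ · cos²(25°) = 0.05215 I₀.
So 86.6 W/m² = 0.05215 I₀, giving I₀ = 86.6/0.05215 = 1660 W/m².

I₀ ≈ 1660 W/m²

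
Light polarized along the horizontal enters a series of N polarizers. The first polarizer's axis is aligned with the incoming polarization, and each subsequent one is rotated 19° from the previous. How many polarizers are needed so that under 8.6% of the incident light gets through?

N = 23

First polarizer is aligned with the polarization: full transmission.
Each further stage multiplies by cos²(19°) = 0.894.
After N polarizers: T = 0.894^(N−1). Require T < 0.086 ⇒ N−1 > ln(0.086)/ln(0.894) = 21.90, so N−1 ≥ 22 and N = 23.
Check: N=23 gives T = 0.08501 < 0.086; N=22 gives T = 0.09509.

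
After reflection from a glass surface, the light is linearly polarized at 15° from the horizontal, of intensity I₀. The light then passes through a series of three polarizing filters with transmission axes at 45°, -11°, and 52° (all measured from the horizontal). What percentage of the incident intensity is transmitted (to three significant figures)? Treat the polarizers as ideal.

By Malus's law, I₁ = I₀ cos²(45° − 15°) = I₀ cos²(30°) = 0.75 I₀.
I₂ = I₁ cos²(-11° − 45°) = 0.75 I₀ · cos²(56°) = 0.2345 I₀.
I₃ = I₂ cos²(52° + 11°) = 0.2345 I₀ · cos²(63°) = 0.04834 I₀.
That is 4.834% of the incident intensity.

≈ 4.83%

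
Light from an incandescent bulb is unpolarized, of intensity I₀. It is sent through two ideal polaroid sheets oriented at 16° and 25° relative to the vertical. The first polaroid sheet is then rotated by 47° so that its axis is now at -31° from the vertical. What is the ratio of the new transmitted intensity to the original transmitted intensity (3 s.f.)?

I_new/I_old ≈ 0.321

Before rotation:
Unpolarized light through the first polarizer → I₁ = ½ I₀, now polarized at 16°.
I₂ = I₁ cos²(25° − 16°) = 0.5 I₀ · cos²(9°) = 0.4878 I₀.
After rotation:
Unpolarized light through the first polarizer → I₁ = ½ I₀, now polarized at -31°.
I₂ = I₁ cos²(25° + 31°) = 0.5 I₀ · cos²(56°) = 0.1563 I₀.
Ratio = 0.1563 / 0.4878 = 0.3205.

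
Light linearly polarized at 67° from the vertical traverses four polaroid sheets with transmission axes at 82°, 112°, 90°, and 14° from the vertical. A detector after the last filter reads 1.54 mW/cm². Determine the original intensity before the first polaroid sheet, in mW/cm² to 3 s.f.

I₀ ≈ 43.7 mW/cm²

By Malus's law, I₁ = I₀ cos²(82° − 67°) = I₀ cos²(15°) = 0.933 I₀.
I₂ = I₁ cos²(112° − 82°) = 0.933 I₀ · cos²(30°) = 0.6998 I₀.
I₃ = I₂ cos²(90° − 112°) = 0.6998 I₀ · cos²(22°) = 0.6016 I₀.
I₄ = I₃ cos²(14° − 90°) = 0.6016 I₀ · cos²(76°) = 0.03521 I₀.
So 1.54 mW/cm² = 0.03521 I₀, giving I₀ = 1.54/0.03521 = 43.74 mW/cm².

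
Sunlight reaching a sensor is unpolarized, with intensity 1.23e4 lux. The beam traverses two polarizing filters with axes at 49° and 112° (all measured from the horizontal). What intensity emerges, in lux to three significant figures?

I ≈ 1270 lux

Unpolarized light through the first polarizer → I₁ = 1.23e4 lux/2 = 6150 lux, polarized at 49°.
I₂ = I₁ · cos²(63°) = 6150 · 0.2061 = 1268 lux.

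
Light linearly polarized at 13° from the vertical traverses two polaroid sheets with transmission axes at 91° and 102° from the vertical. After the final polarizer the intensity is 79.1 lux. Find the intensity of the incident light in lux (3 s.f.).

I₀ ≈ 1900 lux

I₁ = I₀ cos²(91° − 13°) = I₀ cos²(78°) = 0.04323 I₀.
I₂ = I₁ cos²(102° − 91°) = 0.04323 I₀ · cos²(11°) = 0.04165 I₀.
So 79.1 lux = 0.04165 I₀, giving I₀ = 79.1/0.04165 = 1899 lux.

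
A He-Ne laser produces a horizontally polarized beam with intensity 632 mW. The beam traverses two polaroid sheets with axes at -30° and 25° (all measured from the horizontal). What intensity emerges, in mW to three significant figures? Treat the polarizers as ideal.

I ≈ 156 mW

By Malus's law, I₁ = 632 mW · cos²(30°) = 474 mW.
I₂ = I₁ · cos²(55°) = 474 · 0.329 = 155.9 mW.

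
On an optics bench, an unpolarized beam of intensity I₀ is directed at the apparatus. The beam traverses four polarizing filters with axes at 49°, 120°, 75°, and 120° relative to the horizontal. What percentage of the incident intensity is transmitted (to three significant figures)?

Unpolarized light through the first polarizer → I₁ = ½ I₀, now polarized at 49°.
I₂ = I₁ cos²(120° − 49°) = 0.5 I₀ · cos²(71°) = 0.053 I₀.
I₃ = I₂ cos²(75° − 120°) = 0.053 I₀ · cos²(45°) = 0.0265 I₀.
I₄ = I₃ cos²(120° − 75°) = 0.0265 I₀ · cos²(45°) = 0.01325 I₀.
That is 1.325% of the incident intensity.

≈ 1.32%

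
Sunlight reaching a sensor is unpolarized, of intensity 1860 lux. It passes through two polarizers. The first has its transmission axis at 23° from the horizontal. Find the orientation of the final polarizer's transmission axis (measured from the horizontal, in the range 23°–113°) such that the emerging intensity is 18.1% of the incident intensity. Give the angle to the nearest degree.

θ ≈ 76°

Unpolarized light through the first polarizer → I₁ = ½ I₀, now polarized at 23°.
Need I₂/I₀ = 0.181, so cos²(θ − 23°) = 0.181 / 0.5 = 0.362.
θ − 23° = arccos(√0.362) = 53.0°, giving θ ≈ 23 + 53.0 = 76.0°.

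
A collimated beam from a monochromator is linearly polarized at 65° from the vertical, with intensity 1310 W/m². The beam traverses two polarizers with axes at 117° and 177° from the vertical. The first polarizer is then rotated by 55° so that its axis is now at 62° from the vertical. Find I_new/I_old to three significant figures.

Before rotation:
I₁ = I₀ cos²(117° − 65°) = I₀ cos²(52°) = 0.379 I₀.
I₂ = I₁ cos²(177° − 117°) = 0.379 I₀ · cos²(60°) = 0.09476 I₀.
After rotation:
I₁ = I₀ cos²(62° − 65°) = I₀ cos²(3°) = 0.9973 I₀.
Angle between axes 1 and 2: 65°. I₂ = 0.9973 I₀ · cos²(65°) = 0.1781 I₀.
Ratio = 0.1781 / 0.09476 = 1.88.

I_new/I_old ≈ 1.88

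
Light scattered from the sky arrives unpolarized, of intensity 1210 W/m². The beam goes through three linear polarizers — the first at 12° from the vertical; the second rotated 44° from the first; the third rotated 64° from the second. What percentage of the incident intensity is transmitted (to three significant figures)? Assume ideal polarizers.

≈ 4.97%

Unpolarized light through the first polarizer → I₁ = 1210 W/m²/2 = 605 W/m², polarized at 12°.
I₂ = I₁ · cos²(44°) = 605 · 0.5174 = 313.1 W/m².
I₃ = I₂ · cos²(64°) = 313.1 · 0.1922 = 60.16 W/m².
That is 4.972% of the incident intensity.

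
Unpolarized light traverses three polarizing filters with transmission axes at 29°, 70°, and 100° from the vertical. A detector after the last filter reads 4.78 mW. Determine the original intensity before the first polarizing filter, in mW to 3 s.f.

I₀ ≈ 22.4 mW

Unpolarized light through the first polarizer → I₁ = ½ I₀, now polarized at 29°.
I₂ = I₁ cos²(70° − 29°) = 0.5 I₀ · cos²(41°) = 0.2848 I₀.
I₃ = I₂ cos²(100° − 70°) = 0.2848 I₀ · cos²(30°) = 0.2136 I₀.
So 4.78 mW = 0.2136 I₀, giving I₀ = 4.78/0.2136 = 22.38 mW.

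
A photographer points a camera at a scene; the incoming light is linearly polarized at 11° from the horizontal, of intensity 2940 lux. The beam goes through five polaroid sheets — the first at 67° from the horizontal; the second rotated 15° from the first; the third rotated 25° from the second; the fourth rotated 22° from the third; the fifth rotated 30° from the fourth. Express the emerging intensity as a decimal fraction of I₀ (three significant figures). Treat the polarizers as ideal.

I/I₀ ≈ 0.155

By Malus's law, I₁ = 2940 lux · cos²(56°) = 919.3 lux.
I₂ = I₁ · cos²(15°) = 919.3 · 0.933 = 857.7 lux.
I₃ = I₂ · cos²(25°) = 857.7 · 0.8214 = 704.5 lux.
I₄ = I₃ · cos²(22°) = 704.5 · 0.8597 = 605.7 lux.
I₅ = I₄ · cos²(30°) = 605.7 · 0.75 = 454.3 lux.
Transmitted fraction = 0.1545.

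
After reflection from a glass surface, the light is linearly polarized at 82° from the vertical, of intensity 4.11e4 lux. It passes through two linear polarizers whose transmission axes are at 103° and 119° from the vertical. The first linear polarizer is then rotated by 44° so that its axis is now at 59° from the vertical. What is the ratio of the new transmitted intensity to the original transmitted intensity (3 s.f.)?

I_new/I_old ≈ 0.263

Before rotation:
By Malus's law, I₁ = I₀ cos²(103° − 82°) = I₀ cos²(21°) = 0.8716 I₀.
I₂ = I₁ cos²(119° − 103°) = 0.8716 I₀ · cos²(16°) = 0.8054 I₀.
After rotation:
I₁ = I₀ cos²(59° − 82°) = I₀ cos²(23°) = 0.8473 I₀.
I₂ = I₁ cos²(119° − 59°) = 0.8473 I₀ · cos²(60°) = 0.2118 I₀.
Ratio = 0.2118 / 0.8054 = 0.263.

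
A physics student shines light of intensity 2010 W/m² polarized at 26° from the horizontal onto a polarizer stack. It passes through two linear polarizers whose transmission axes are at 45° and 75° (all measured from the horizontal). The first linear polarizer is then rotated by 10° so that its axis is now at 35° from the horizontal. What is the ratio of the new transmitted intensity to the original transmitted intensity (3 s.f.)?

I_new/I_old ≈ 0.854

Before rotation:
By Malus's law, I₁ = I₀ cos²(45° − 26°) = I₀ cos²(19°) = 0.894 I₀.
I₂ = I₁ cos²(75° − 45°) = 0.894 I₀ · cos²(30°) = 0.6705 I₀.
After rotation:
I₁ = I₀ cos²(35° − 26°) = I₀ cos²(9°) = 0.9755 I₀.
I₂ = I₁ cos²(75° − 35°) = 0.9755 I₀ · cos²(40°) = 0.5725 I₀.
Ratio = 0.5725 / 0.6705 = 0.8538.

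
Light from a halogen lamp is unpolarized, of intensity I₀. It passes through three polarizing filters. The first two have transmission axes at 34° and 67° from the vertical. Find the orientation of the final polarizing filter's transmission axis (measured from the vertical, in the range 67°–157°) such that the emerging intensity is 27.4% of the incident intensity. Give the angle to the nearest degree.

θ ≈ 95°

Unpolarized light through the first polarizer → I₁ = ½ I₀, now polarized at 34°.
I₂ = I₁ cos²(67° − 34°) = 0.5 I₀ · cos²(33°) = 0.3517 I₀.
Need I₃/I₀ = 0.274, so cos²(θ − 67°) = 0.274 / 0.3517 = 0.7791.
θ − 67° = arccos(√0.7791) = 28.0°, giving θ ≈ 67 + 28.0 = 95.0°.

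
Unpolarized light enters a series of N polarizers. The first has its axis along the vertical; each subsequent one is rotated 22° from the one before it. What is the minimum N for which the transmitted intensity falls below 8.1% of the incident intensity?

N = 14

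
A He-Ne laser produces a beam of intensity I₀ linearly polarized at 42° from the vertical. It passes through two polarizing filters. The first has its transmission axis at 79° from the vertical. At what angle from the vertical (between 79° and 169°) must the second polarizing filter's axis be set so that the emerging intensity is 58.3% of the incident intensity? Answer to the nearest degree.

θ ≈ 96°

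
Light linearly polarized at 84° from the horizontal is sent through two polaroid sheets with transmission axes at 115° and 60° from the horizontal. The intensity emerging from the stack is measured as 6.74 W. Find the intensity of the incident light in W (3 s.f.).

I₀ ≈ 27.9 W

I₁ = I₀ cos²(115° − 84°) = I₀ cos²(31°) = 0.7347 I₀.
I₂ = I₁ cos²(60° − 115°) = 0.7347 I₀ · cos²(55°) = 0.2417 I₀.
So 6.74 W = 0.2417 I₀, giving I₀ = 6.74/0.2417 = 27.88 W.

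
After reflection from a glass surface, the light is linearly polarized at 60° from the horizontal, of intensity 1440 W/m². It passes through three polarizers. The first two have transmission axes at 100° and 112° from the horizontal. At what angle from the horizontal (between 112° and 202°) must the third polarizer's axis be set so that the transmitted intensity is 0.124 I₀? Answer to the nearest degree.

θ ≈ 174°

I₁ = I₀ cos²(100° − 60°) = I₀ cos²(40°) = 0.5868 I₀.
I₂ = I₁ cos²(112° − 100°) = 0.5868 I₀ · cos²(12°) = 0.5615 I₀.
Need I₃/I₀ = 0.124, so cos²(θ − 112°) = 0.124 / 0.5615 = 0.2209.
θ − 112° = arccos(√0.2209) = 62.0°, giving θ ≈ 112 + 62.0 = 174.0°.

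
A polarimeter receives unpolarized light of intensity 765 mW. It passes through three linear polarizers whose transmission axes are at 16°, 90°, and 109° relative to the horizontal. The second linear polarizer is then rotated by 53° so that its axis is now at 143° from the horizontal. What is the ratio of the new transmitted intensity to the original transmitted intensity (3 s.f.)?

Before rotation:
Unpolarized light through the first polarizer → I₁ = ½ I₀, now polarized at 16°.
I₂ = I₁ cos²(90° − 16°) = 0.5 I₀ · cos²(74°) = 0.03799 I₀.
I₃ = I₂ cos²(109° − 90°) = 0.03799 I₀ · cos²(19°) = 0.03396 I₀.
After rotation:
Unpolarized light through the first polarizer → I₁ = ½ I₀, now polarized at 16°.
Angle between axes 1 and 2: 53°. I₂ = 0.5 I₀ · cos²(53°) = 0.1811 I₀.
I₃ = I₂ cos²(109° − 143°) = 0.1811 I₀ · cos²(34°) = 0.1245 I₀.
Ratio = 0.1245 / 0.03396 = 3.665.

I_new/I_old ≈ 3.66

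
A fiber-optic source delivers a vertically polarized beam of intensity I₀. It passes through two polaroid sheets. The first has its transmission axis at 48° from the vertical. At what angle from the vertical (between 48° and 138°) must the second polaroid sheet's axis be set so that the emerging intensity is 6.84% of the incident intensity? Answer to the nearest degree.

θ ≈ 115°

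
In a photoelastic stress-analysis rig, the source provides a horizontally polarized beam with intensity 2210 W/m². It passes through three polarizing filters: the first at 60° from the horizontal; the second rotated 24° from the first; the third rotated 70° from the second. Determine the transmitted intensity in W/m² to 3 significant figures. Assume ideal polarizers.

I ≈ 53.9 W/m²

By Malus's law, I₁ = 2210 W/m² · cos²(60°) = 552.5 W/m².
I₂ = I₁ · cos²(24°) = 552.5 · 0.8346 = 461.1 W/m².
I₃ = I₂ · cos²(70°) = 461.1 · 0.117 = 53.94 W/m².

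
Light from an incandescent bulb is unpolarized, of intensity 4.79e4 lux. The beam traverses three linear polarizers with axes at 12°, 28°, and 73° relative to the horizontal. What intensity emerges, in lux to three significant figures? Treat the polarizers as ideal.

Unpolarized light through the first polarizer → I₁ = 4.79e4 lux/2 = 2.395e+04 lux, polarized at 12°.
I₂ = I₁ · cos²(16°) = 2.395e+04 · 0.924 = 2.213e+04 lux.
I₃ = I₂ · cos²(45°) = 2.213e+04 · 0.5 = 1.107e+04 lux.

I ≈ 1.11e4 lux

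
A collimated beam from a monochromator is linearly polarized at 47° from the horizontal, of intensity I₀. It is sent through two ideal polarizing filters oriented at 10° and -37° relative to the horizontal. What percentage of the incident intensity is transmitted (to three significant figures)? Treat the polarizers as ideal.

I₁ = I₀ cos²(10° − 47°) = I₀ cos²(37°) = 0.6378 I₀.
I₂ = I₁ cos²(-37° − 10°) = 0.6378 I₀ · cos²(47°) = 0.2967 I₀.
That is 29.67% of the incident intensity.

≈ 29.7%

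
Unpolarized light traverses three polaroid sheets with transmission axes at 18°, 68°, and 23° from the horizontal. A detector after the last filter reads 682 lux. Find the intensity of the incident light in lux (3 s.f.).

I₀ ≈ 6600 lux

Unpolarized light through the first polarizer → I₁ = ½ I₀, now polarized at 18°.
I₂ = I₁ cos²(68° − 18°) = 0.5 I₀ · cos²(50°) = 0.2066 I₀.
I₃ = I₂ cos²(23° − 68°) = 0.2066 I₀ · cos²(45°) = 0.1033 I₀.
So 682 lux = 0.1033 I₀, giving I₀ = 682/0.1033 = 6603 lux.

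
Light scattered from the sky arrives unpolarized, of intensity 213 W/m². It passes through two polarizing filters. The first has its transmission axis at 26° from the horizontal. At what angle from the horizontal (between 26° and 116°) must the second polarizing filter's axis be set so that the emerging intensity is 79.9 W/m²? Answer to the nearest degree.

θ ≈ 56°

Unpolarized light through the first polarizer → I₁ = ½ I₀, now polarized at 26°.
Target fraction: 79.9 / 213 W/m² = 0.3751 of I₀.
Need I₂/I₀ = 0.3751, so cos²(θ − 26°) = 0.3751 / 0.5 = 0.7502.
θ − 26° = arccos(√0.7502) = 30.0°, giving θ ≈ 26 + 30.0 = 56.0°.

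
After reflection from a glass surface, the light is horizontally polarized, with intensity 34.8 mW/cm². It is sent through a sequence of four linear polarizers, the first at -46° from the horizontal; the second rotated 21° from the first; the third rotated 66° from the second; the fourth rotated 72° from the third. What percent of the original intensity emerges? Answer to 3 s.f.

By Malus's law, I₁ = 34.8 mW/cm² · cos²(46°) = 16.79 mW/cm².
I₂ = I₁ · cos²(21°) = 16.79 · 0.8716 = 14.64 mW/cm².
I₃ = I₂ · cos²(66°) = 14.64 · 0.1654 = 2.421 mW/cm².
I₄ = I₃ · cos²(72°) = 2.421 · 0.09549 = 0.2312 mW/cm².
That is 0.6644% of the incident intensity.

≈ 0.664%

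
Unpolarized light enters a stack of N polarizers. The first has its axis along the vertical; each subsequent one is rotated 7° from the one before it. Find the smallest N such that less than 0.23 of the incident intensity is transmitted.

N = 53

First polarizer halves the unpolarized light: factor 1/2.
Each further stage multiplies by cos²(7°) = 0.9851.
After N polarizers: T = 0.5·0.9851^(N−1). Require T < 0.23 ⇒ N−1 > ln(0.23/0.5)/ln(0.9851) = 51.89, so N−1 ≥ 52 and N = 53.
Check: N=53 gives T = 0.2296 < 0.23; N=52 gives T = 0.2331.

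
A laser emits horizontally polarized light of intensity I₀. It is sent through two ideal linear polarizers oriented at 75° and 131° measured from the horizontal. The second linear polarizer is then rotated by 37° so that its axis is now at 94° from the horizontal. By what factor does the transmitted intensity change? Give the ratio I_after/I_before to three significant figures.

Before rotation:
I₁ = I₀ cos²(75° − 0°) = I₀ cos²(75°) = 0.06699 I₀.
I₂ = I₁ cos²(131° − 75°) = 0.06699 I₀ · cos²(56°) = 0.02095 I₀.
After rotation:
I₁ = I₀ cos²(75° − 0°) = I₀ cos²(75°) = 0.06699 I₀.
I₂ = I₁ cos²(94° − 75°) = 0.06699 I₀ · cos²(19°) = 0.05989 I₀.
Ratio = 0.05989 / 0.02095 = 2.859.

I_new/I_old ≈ 2.86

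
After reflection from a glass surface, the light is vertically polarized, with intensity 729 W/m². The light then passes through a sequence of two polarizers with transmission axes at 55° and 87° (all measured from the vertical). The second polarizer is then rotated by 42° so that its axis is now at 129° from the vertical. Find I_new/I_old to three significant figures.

I_new/I_old ≈ 0.106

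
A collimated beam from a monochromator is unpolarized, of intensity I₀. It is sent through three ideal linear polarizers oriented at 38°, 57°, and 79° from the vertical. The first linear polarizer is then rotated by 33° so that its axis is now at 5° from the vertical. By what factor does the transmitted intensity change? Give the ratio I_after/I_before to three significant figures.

I_new/I_old ≈ 0.424

Before rotation:
Unpolarized light through the first polarizer → I₁ = ½ I₀, now polarized at 38°.
I₂ = I₁ cos²(57° − 38°) = 0.5 I₀ · cos²(19°) = 0.447 I₀.
I₃ = I₂ cos²(79° − 57°) = 0.447 I₀ · cos²(22°) = 0.3843 I₀.
After rotation:
Unpolarized light through the first polarizer → I₁ = ½ I₀, now polarized at 5°.
I₂ = I₁ cos²(57° − 5°) = 0.5 I₀ · cos²(52°) = 0.1895 I₀.
I₃ = I₂ cos²(79° − 57°) = 0.1895 I₀ · cos²(22°) = 0.1629 I₀.
Ratio = 0.1629 / 0.3843 = 0.424.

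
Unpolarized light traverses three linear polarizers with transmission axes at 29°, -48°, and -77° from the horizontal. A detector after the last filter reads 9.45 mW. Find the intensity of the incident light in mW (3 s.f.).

I₀ ≈ 488 mW

Unpolarized light through the first polarizer → I₁ = ½ I₀, now polarized at 29°.
I₂ = I₁ cos²(-48° − 29°) = 0.5 I₀ · cos²(77°) = 0.0253 I₀.
I₃ = I₂ cos²(-77° + 48°) = 0.0253 I₀ · cos²(29°) = 0.01935 I₀.
So 9.45 mW = 0.01935 I₀, giving I₀ = 9.45/0.01935 = 488.3 mW.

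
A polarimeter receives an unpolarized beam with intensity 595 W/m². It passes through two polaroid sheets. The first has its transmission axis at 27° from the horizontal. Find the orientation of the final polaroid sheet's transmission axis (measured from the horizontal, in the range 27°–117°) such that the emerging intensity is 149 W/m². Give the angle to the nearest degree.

θ ≈ 72°

Unpolarized light through the first polarizer → I₁ = ½ I₀, now polarized at 27°.
Target fraction: 149 / 595 W/m² = 0.2504 of I₀.
Need I₂/I₀ = 0.2504, so cos²(θ − 27°) = 0.2504 / 0.5 = 0.5008.
θ − 27° = arccos(√0.5008) = 45.0°, giving θ ≈ 27 + 45.0 = 72.0°.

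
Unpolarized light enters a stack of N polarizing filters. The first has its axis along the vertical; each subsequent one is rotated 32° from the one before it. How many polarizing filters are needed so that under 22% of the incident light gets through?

N = 4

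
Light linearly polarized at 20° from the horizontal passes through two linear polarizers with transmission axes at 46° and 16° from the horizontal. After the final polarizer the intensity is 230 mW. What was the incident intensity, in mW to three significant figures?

I₀ ≈ 380 mW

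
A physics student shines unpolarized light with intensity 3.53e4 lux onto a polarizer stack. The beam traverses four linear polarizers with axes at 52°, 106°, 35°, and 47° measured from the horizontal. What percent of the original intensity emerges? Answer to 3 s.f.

≈ 1.75%

Unpolarized light through the first polarizer → I₁ = 3.53e4 lux/2 = 1.765e+04 lux, polarized at 52°.
I₂ = I₁ · cos²(54°) = 1.765e+04 · 0.3455 = 6098 lux.
I₃ = I₂ · cos²(71°) = 6098 · 0.106 = 646.3 lux.
I₄ = I₃ · cos²(12°) = 646.3 · 0.9568 = 618.4 lux.
That is 1.752% of the incident intensity.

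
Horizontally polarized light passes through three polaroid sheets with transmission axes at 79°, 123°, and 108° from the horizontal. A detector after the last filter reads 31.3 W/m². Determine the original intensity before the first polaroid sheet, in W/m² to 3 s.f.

By Malus's law, I₁ = I₀ cos²(79° − 0°) = I₀ cos²(79°) = 0.03641 I₀.
I₂ = I₁ cos²(123° − 79°) = 0.03641 I₀ · cos²(44°) = 0.01884 I₀.
I₃ = I₂ cos²(108° − 123°) = 0.01884 I₀ · cos²(15°) = 0.01758 I₀.
So 31.3 W/m² = 0.01758 I₀, giving I₀ = 31.3/0.01758 = 1781 W/m².

I₀ ≈ 1780 W/m²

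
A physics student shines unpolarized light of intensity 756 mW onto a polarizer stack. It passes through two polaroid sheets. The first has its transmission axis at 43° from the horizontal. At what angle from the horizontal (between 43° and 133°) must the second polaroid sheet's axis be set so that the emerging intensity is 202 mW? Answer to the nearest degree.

Unpolarized light through the first polarizer → I₁ = ½ I₀, now polarized at 43°.
Target fraction: 202 / 756 mW = 0.2672 of I₀.
Need I₂/I₀ = 0.2672, so cos²(θ − 43°) = 0.2672 / 0.5 = 0.5344.
θ − 43° = arccos(√0.5344) = 43.0°, giving θ ≈ 43 + 43.0 = 86.0°.

θ ≈ 86°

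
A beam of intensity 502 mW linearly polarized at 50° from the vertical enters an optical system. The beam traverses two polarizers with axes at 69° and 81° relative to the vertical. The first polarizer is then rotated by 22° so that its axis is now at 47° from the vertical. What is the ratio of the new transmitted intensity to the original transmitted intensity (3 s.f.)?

Before rotation:
I₁ = I₀ cos²(69° − 50°) = I₀ cos²(19°) = 0.894 I₀.
I₂ = I₁ cos²(81° − 69°) = 0.894 I₀ · cos²(12°) = 0.8554 I₀.
After rotation:
I₁ = I₀ cos²(47° − 50°) = I₀ cos²(3°) = 0.9973 I₀.
I₂ = I₁ cos²(81° − 47°) = 0.9973 I₀ · cos²(34°) = 0.6854 I₀.
Ratio = 0.6854 / 0.8554 = 0.8013.

I_new/I_old ≈ 0.801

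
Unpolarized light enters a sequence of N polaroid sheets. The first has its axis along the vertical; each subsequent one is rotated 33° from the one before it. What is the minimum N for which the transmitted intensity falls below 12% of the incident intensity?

First polarizer halves the unpolarized light: factor 1/2.
Each further stage multiplies by cos²(33°) = 0.7034.
After N polarizers: T = 0.5·0.7034^(N−1). Require T < 0.12 ⇒ N−1 > ln(0.12/0.5)/ln(0.7034) = 4.06, so N−1 ≥ 5 and N = 6.
Check: N=6 gives T = 0.08608 < 0.12; N=5 gives T = 0.1224.

N = 6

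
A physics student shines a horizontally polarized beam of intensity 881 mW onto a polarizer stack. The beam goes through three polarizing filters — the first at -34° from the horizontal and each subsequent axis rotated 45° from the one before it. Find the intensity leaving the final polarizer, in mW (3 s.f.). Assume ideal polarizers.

I ≈ 151 mW

I₁ = 881 mW · cos²(34°) = 605.5 mW.
I₂ = I₁ · cos²(45°) = 605.5 · 0.5 = 302.8 mW.
I₃ = I₂ · cos²(45°) = 302.8 · 0.5 = 151.4 mW.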